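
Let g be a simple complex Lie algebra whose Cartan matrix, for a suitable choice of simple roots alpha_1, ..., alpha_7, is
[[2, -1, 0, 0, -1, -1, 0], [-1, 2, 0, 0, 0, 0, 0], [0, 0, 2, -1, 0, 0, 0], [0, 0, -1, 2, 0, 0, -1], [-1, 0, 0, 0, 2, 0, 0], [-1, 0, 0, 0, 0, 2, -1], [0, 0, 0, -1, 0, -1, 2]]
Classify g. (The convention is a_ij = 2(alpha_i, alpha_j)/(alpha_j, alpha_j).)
D7

The matrix has rank 7 with 2's on the diagonal. Reading the off-diagonal entries as Dynkin edges (a single edge where a_ij = a_ji = -1; a double or triple edge where a_ij * a_ji = 2 or 3), the diagram is a chain of 5 nodes with a fork of two nodes at one end (D_7). One simple-root ordering that puts it in standard form is (alpha_3, alpha_4, alpha_7, alpha_6, alpha_1, alpha_2, alpha_5). So the algebra is type D_7, i.e. so(14).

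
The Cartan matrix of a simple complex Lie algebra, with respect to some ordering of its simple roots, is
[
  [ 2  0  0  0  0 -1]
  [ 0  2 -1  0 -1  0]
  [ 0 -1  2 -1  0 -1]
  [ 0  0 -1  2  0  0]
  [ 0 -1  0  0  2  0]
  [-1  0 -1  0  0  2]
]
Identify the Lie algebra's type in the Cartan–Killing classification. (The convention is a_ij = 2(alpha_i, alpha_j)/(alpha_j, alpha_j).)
type E_6

The matrix has rank 6 with 2's on the diagonal. Reading the off-diagonal entries as Dynkin edges (a single edge where a_ij = a_ji = -1; a double or triple edge where a_ij * a_ji = 2 or 3), the diagram is a chain of 5 nodes with one extra node attached to the third node from one end (E_6). One simple-root ordering that puts it in standard form is (alpha_5, alpha_4, alpha_2, alpha_3, alpha_6, alpha_1). So the algebra is type E_6.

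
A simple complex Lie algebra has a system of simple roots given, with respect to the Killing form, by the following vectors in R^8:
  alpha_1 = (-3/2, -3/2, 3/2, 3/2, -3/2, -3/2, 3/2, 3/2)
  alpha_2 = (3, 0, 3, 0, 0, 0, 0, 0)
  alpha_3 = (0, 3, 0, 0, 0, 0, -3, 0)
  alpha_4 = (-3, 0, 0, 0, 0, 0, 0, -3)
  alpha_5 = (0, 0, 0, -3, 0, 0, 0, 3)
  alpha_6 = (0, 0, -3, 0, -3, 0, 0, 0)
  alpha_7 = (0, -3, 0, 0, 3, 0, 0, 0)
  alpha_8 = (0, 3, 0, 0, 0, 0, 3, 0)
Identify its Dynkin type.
E_8

Compute the Cartan integers a_ij = 2(alpha_i, alpha_j)/(alpha_j, alpha_j); the resulting 8x8 Cartan matrix is
[[2, 0, -1, 0, 0, 0, 0, 0], [0, 2, 0, -1, 0, -1, 0, 0], [-1, 0, 2, 0, 0, 0, -1, 0], [0, -1, 0, 2, -1, 0, 0, 0], [0, 0, 0, -1, 2, 0, 0, 0], [0, -1, 0, 0, 0, 2, -1, 0], [0, 0, -1, 0, 0, -1, 2, -1], [0, 0, 0, 0, 0, 0, -1, 2]].
All simple roots have the same length, so the diagram is simply laced. The associated Dynkin diagram is a chain of 7 nodes with one extra node attached to the third node from one end (E_8), so the type is E_8.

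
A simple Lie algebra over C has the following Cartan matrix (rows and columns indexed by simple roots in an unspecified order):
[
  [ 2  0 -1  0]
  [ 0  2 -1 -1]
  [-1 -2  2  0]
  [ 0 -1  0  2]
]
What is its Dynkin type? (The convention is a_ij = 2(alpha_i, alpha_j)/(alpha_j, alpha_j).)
The matrix has rank 4 with 2's on the diagonal. Reading the off-diagonal entries as Dynkin edges (a single edge where a_ij = a_ji = -1; a double or triple edge where a_ij * a_ji = 2 or 3), the diagram is a chain of 4 nodes with a double edge between the middle two (F_4). One simple-root ordering that puts it in standard form is (alpha_1, alpha_3, alpha_2, alpha_4). So the algebra is type F_4.

type F_4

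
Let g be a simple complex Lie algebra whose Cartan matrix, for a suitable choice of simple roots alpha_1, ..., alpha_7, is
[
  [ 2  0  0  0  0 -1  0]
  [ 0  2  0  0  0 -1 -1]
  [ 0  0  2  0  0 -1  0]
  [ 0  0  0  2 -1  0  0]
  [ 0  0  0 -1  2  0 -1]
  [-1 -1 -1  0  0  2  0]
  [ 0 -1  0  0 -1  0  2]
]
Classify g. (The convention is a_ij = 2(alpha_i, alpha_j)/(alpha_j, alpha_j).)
D_7 (so(14))

The matrix has rank 7 with 2's on the diagonal. Reading the off-diagonal entries as Dynkin edges (a single edge where a_ij = a_ji = -1; a double or triple edge where a_ij * a_ji = 2 or 3), the diagram is a chain of 5 nodes with a fork of two nodes at one end (D_7). One simple-root ordering that puts it in standard form is (alpha_4, alpha_5, alpha_7, alpha_2, alpha_6, alpha_1, alpha_3). So the algebra is type D_7, i.e. so(14).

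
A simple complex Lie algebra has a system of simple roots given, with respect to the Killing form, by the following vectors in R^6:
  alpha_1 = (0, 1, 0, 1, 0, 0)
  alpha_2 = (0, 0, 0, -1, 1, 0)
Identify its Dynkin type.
Compute the Cartan integers a_ij = 2(alpha_i, alpha_j)/(alpha_j, alpha_j); the resulting 2x2 Cartan matrix is
[[2, -1], [-1, 2]].
All simple roots have the same length, so the diagram is simply laced. The associated Dynkin diagram is a chain of 2 nodes with single edges (A_2), so the type is A_2 (the algebra sl(3)).

type A_2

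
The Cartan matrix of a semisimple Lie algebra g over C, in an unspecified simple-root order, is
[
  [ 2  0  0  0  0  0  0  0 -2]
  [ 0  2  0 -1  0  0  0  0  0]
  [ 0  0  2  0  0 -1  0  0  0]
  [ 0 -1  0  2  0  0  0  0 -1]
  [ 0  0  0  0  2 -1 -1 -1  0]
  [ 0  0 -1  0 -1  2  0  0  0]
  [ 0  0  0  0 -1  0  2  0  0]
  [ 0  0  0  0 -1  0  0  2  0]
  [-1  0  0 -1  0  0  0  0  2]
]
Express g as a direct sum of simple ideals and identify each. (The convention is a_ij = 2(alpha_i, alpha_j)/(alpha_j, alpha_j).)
The diagram associated to this matrix has two connected components: the simple roots {alpha_1, alpha_2, alpha_4, alpha_9} form a chain of 4 nodes with a double edge at one end; the terminal node there is the unique long simple root (C_4), and {alpha_3, alpha_5, alpha_6, alpha_7, alpha_8} form a chain of 3 nodes with a fork of two nodes at one end (D_5). A semisimple Lie algebra decomposes uniquely as the direct sum of simple ideals, one per connected component of its Dynkin diagram, so g ≅ C_4 ⊕ D_5 (dimension 36 + 45 = 81).

C_4 (sp(8)) ⊕ D_5 (so(10))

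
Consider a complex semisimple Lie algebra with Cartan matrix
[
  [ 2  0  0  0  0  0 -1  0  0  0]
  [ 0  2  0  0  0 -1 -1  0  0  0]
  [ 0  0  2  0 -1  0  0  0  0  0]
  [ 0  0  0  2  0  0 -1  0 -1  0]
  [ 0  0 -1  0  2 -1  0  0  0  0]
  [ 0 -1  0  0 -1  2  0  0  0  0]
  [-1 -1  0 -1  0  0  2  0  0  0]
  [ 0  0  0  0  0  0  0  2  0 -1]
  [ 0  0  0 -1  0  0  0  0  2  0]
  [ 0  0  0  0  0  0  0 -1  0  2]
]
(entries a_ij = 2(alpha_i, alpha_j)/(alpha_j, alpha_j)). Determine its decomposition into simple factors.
type A_2 + type E_8

The diagram associated to this matrix has two connected components: the simple roots {alpha_8, alpha_10} form a chain of 2 nodes with single edges (A_2), and {alpha_1, alpha_2, alpha_3, alpha_4, alpha_5, alpha_6, alpha_7, alpha_9} form a chain of 7 nodes with one extra node attached to the third node from one end (E_8). A semisimple Lie algebra decomposes uniquely as the direct sum of simple ideals, one per connected component of its Dynkin diagram, so g ≅ A_2 ⊕ E_8 (dimension 8 + 248 = 256).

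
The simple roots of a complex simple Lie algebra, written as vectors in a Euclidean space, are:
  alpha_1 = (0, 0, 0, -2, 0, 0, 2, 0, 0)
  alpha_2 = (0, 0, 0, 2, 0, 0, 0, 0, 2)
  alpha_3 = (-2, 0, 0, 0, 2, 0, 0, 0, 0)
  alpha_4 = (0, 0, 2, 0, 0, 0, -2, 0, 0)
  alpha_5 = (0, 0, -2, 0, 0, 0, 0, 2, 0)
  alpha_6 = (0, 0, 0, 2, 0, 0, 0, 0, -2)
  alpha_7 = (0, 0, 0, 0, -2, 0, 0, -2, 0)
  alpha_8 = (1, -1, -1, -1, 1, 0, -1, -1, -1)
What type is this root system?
Compute the Cartan integers a_ij = 2(alpha_i, alpha_j)/(alpha_j, alpha_j); the resulting 8x8 Cartan matrix is
[[2, -1, 0, -1, 0, -1, 0, 0], [-1, 2, 0, 0, 0, 0, 0, -1], [0, 0, 2, 0, 0, 0, -1, 0], [-1, 0, 0, 2, -1, 0, 0, 0], [0, 0, 0, -1, 2, 0, -1, 0], [-1, 0, 0, 0, 0, 2, 0, 0], [0, 0, -1, 0, -1, 0, 2, 0], [0, -1, 0, 0, 0, 0, 0, 2]].
All simple roots have the same length, so the diagram is simply laced. The associated Dynkin diagram is a chain of 7 nodes with one extra node attached to the third node from one end (E_8), so the type is E_8.

E_8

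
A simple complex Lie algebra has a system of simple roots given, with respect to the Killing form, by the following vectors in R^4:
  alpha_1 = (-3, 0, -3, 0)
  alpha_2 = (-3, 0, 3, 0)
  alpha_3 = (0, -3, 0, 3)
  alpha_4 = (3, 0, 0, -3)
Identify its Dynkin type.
D_4 (so(8))

Compute the Cartan integers a_ij = 2(alpha_i, alpha_j)/(alpha_j, alpha_j); the resulting 4x4 Cartan matrix is
[[2, 0, 0, -1], [0, 2, 0, -1], [0, 0, 2, -1], [-1, -1, -1, 2]].
All simple roots have the same length, so the diagram is simply laced. The associated Dynkin diagram is a chain of 2 nodes with a fork of two nodes at one end (D_4), so the type is D_4 (the algebra so(8)).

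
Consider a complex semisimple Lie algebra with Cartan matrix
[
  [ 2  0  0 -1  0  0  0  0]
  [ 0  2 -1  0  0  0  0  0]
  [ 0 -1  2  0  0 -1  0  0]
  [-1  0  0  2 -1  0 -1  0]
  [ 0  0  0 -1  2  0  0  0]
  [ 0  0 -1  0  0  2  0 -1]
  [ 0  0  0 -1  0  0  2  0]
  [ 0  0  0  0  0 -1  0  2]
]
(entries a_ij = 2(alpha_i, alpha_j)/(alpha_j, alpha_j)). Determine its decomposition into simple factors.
A_4 ⊕ D_4

The diagram associated to this matrix has two connected components: the simple roots {alpha_2, alpha_3, alpha_6, alpha_8} form a chain of 4 nodes with single edges (A_4), and {alpha_1, alpha_4, alpha_5, alpha_7} form a chain of 2 nodes with a fork of two nodes at one end (D_4). A semisimple Lie algebra decomposes uniquely as the direct sum of simple ideals, one per connected component of its Dynkin diagram, so g ≅ A_4 ⊕ D_4 (dimension 24 + 28 = 52).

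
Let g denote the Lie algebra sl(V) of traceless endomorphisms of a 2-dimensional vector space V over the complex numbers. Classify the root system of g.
This is sl(2), which has dimension 2^2 - 1 = 3 and rank 2 - 1 = 1 (a Cartan subalgebra is the diagonal traceless matrices). In the classification of classical Lie algebras, the special linear algebra sl(n+1) has type A_n; here n = 1, so the Dynkin diagram is a chain of 1 nodes with single edges (A_1). Hence the type is A_1.

A_1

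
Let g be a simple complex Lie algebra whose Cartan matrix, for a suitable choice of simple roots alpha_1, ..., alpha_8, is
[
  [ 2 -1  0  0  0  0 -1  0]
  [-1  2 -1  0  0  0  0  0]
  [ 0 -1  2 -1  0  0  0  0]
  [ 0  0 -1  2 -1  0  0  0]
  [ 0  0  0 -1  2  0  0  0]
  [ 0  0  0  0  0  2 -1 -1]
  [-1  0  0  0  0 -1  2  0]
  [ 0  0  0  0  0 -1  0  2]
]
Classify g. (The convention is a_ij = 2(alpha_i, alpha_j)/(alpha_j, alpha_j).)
A_8 (sl(9))

The matrix has rank 8 with 2's on the diagonal. Reading the off-diagonal entries as Dynkin edges (a single edge where a_ij = a_ji = -1; a double or triple edge where a_ij * a_ji = 2 or 3), the diagram is a chain of 8 nodes with single edges (A_8). One simple-root ordering that puts it in standard form is (alpha_8, alpha_6, alpha_7, alpha_1, alpha_2, alpha_3, alpha_4, alpha_5). So the algebra is type A_8, i.e. sl(9).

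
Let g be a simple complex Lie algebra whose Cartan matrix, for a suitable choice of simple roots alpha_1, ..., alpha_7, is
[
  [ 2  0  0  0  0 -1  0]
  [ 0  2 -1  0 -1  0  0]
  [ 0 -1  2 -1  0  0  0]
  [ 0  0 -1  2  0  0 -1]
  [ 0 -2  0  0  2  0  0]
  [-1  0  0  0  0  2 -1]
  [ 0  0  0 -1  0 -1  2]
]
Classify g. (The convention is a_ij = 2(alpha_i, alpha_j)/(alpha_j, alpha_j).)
C7

The matrix has rank 7 with 2's on the diagonal. Reading the off-diagonal entries as Dynkin edges (a single edge where a_ij = a_ji = -1; a double or triple edge where a_ij * a_ji = 2 or 3), the diagram is a chain of 7 nodes with a double edge at one end; the terminal node there is the unique long simple root (C_7). One simple-root ordering that puts it in standard form is (alpha_1, alpha_6, alpha_7, alpha_4, alpha_3, alpha_2, alpha_5). So the algebra is type C_7, i.e. sp(14).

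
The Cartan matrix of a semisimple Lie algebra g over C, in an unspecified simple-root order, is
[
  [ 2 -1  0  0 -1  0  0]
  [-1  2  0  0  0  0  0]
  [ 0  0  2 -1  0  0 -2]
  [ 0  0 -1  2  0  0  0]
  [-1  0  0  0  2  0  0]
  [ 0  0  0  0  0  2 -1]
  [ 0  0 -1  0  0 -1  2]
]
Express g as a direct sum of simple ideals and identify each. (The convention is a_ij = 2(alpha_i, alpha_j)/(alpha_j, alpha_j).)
A_3 + F_4

The diagram associated to this matrix has two connected components: the simple roots {alpha_1, alpha_2, alpha_5} form a chain of 3 nodes with single edges (A_3), and {alpha_3, alpha_4, alpha_6, alpha_7} form a chain of 4 nodes with a double edge between the middle two (F_4). A semisimple Lie algebra decomposes uniquely as the direct sum of simple ideals, one per connected component of its Dynkin diagram, so g ≅ A_3 ⊕ F_4 (dimension 15 + 52 = 67).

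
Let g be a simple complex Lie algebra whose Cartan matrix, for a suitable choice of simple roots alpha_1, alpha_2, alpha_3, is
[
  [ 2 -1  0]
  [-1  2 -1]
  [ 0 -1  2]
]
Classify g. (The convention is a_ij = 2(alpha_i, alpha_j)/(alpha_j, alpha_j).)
type A_3

The matrix has rank 3 with 2's on the diagonal. Reading the off-diagonal entries as Dynkin edges (a single edge where a_ij = a_ji = -1; a double or triple edge where a_ij * a_ji = 2 or 3), the diagram is a chain of 3 nodes with single edges (A_3). One simple-root ordering that puts it in standard form is (alpha_3, alpha_2, alpha_1). So the algebra is type A_3, i.e. sl(4).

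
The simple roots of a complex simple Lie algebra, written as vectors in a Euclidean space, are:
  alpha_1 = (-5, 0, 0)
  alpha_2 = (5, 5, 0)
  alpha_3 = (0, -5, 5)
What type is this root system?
Compute the Cartan integers a_ij = 2(alpha_i, alpha_j)/(alpha_j, alpha_j); the resulting 3x3 Cartan matrix is
[[2, -1, 0], [-2, 2, -1], [0, -1, 2]].
The roots have two lengths (squared-length ratio 2:1); the short ones are alpha_{1}. The associated Dynkin diagram is a chain of 3 nodes with a double edge at one end; the terminal node there is the unique short simple root (B_3), so the type is B_3 (the algebra so(7)).

type B_3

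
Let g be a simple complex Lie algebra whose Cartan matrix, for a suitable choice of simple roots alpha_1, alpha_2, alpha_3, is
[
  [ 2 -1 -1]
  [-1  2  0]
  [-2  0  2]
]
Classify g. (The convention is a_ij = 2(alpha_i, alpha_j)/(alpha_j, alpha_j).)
C_3 (sp(6))

The matrix has rank 3 with 2's on the diagonal. Reading the off-diagonal entries as Dynkin edges (a single edge where a_ij = a_ji = -1; a double or triple edge where a_ij * a_ji = 2 or 3), the diagram is a chain of 3 nodes with a double edge at one end; the terminal node there is the unique long simple root (C_3). One simple-root ordering that puts it in standard form is (alpha_2, alpha_1, alpha_3). So the algebra is type C_3, i.e. sp(6).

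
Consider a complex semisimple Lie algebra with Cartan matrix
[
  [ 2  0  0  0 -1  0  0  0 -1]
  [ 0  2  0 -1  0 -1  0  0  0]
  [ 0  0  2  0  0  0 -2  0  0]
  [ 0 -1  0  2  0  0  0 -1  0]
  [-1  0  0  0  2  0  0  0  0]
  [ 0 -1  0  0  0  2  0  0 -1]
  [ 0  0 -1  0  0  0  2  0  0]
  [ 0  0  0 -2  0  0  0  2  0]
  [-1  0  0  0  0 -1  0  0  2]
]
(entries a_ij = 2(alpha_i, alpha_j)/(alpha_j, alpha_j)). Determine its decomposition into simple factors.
The diagram associated to this matrix has two connected components: the simple roots {alpha_3, alpha_7} form a chain of 2 nodes with a double edge at one end; the terminal node there is the unique short simple root (B_2), and {alpha_1, alpha_2, alpha_4, alpha_5, alpha_6, alpha_8, alpha_9} form a chain of 7 nodes with a double edge at one end; the terminal node there is the unique long simple root (C_7). A semisimple Lie algebra decomposes uniquely as the direct sum of simple ideals, one per connected component of its Dynkin diagram, so g ≅ B_2 ⊕ C_7 (dimension 10 + 105 = 115).

type B_2 + type C_7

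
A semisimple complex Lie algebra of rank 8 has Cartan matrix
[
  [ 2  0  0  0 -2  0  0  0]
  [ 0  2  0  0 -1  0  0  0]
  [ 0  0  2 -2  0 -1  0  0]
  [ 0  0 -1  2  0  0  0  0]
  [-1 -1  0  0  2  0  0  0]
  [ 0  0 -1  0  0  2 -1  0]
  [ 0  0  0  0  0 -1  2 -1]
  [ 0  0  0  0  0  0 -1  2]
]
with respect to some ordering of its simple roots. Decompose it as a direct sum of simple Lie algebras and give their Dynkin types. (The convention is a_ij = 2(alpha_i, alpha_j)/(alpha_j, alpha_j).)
The diagram associated to this matrix has two connected components: the simple roots {alpha_3, alpha_4, alpha_6, alpha_7, alpha_8} form a chain of 5 nodes with a double edge at one end; the terminal node there is the unique short simple root (B_5), and {alpha_1, alpha_2, alpha_5} form a chain of 3 nodes with a double edge at one end; the terminal node there is the unique long simple root (C_3). A semisimple Lie algebra decomposes uniquely as the direct sum of simple ideals, one per connected component of its Dynkin diagram, so g ≅ B_5 ⊕ C_3 (dimension 55 + 21 = 76).

B_5 (so(11)) ⊕ C_3 (sp(6))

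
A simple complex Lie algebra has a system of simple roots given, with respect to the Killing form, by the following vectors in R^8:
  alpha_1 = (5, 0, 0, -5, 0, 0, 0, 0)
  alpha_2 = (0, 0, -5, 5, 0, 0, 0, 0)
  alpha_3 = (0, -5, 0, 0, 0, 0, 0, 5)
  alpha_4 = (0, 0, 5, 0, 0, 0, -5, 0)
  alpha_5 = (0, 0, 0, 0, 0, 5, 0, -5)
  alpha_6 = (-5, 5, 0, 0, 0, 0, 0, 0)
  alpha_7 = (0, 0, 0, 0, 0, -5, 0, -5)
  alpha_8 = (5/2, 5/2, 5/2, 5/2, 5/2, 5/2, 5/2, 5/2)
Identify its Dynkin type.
E8

Compute the Cartan integers a_ij = 2(alpha_i, alpha_j)/(alpha_j, alpha_j); the resulting 8x8 Cartan matrix is
[[2, -1, 0, 0, 0, -1, 0, 0], [-1, 2, 0, -1, 0, 0, 0, 0], [0, 0, 2, 0, -1, -1, -1, 0], [0, -1, 0, 2, 0, 0, 0, 0], [0, 0, -1, 0, 2, 0, 0, 0], [-1, 0, -1, 0, 0, 2, 0, 0], [0, 0, -1, 0, 0, 0, 2, -1], [0, 0, 0, 0, 0, 0, -1, 2]].
All simple roots have the same length, so the diagram is simply laced. The associated Dynkin diagram is a chain of 7 nodes with one extra node attached to the third node from one end (E_8), so the type is E_8.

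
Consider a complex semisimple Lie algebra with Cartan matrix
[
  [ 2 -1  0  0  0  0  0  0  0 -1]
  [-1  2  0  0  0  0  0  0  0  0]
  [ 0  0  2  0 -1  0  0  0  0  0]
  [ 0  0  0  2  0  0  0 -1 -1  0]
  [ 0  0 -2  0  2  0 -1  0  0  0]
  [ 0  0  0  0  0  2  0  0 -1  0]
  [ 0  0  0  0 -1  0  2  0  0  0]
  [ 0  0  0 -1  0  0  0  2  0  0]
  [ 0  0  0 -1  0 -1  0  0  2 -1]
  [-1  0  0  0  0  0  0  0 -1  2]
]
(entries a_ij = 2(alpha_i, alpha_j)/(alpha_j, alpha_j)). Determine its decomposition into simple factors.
B_3 + E_7

The diagram associated to this matrix has two connected components: the simple roots {alpha_3, alpha_5, alpha_7} form a chain of 3 nodes with a double edge at one end; the terminal node there is the unique short simple root (B_3), and {alpha_1, alpha_2, alpha_4, alpha_6, alpha_8, alpha_9, alpha_10} form a chain of 6 nodes with one extra node attached to the third node from one end (E_7). A semisimple Lie algebra decomposes uniquely as the direct sum of simple ideals, one per connected component of its Dynkin diagram, so g ≅ B_3 ⊕ E_7 (dimension 21 + 133 = 154).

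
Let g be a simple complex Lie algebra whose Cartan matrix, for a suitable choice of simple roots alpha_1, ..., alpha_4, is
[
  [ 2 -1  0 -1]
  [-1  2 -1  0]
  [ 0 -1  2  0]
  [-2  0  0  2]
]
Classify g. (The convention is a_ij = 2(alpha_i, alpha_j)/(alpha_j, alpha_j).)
C_4

The matrix has rank 4 with 2's on the diagonal. Reading the off-diagonal entries as Dynkin edges (a single edge where a_ij = a_ji = -1; a double or triple edge where a_ij * a_ji = 2 or 3), the diagram is a chain of 4 nodes with a double edge at one end; the terminal node there is the unique long simple root (C_4). One simple-root ordering that puts it in standard form is (alpha_3, alpha_2, alpha_1, alpha_4). So the algebra is type C_4, i.e. sp(8).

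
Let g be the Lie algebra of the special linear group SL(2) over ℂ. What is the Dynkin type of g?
This is sl(2), which has dimension 2^2 - 1 = 3 and rank 2 - 1 = 1 (a Cartan subalgebra is the diagonal traceless matrices). In the classification of classical Lie algebras, the special linear algebra sl(n+1) has type A_n; here n = 1, so the Dynkin diagram is a chain of 1 nodes with single edges (A_1). Hence the type is A_1.

A1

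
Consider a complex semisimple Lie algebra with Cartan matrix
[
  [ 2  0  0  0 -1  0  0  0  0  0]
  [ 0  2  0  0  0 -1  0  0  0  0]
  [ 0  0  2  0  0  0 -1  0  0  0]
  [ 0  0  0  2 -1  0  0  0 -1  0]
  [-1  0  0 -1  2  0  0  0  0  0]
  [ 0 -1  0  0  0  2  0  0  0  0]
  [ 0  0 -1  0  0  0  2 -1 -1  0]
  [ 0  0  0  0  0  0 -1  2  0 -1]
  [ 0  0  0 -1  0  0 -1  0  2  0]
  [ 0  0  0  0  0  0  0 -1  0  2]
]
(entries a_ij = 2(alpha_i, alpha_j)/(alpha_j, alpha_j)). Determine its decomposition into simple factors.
A_2 (sl(3)) ⊕ E_8

The diagram associated to this matrix has two connected components: the simple roots {alpha_2, alpha_6} form a chain of 2 nodes with single edges (A_2), and {alpha_1, alpha_3, alpha_4, alpha_5, alpha_7, alpha_8, alpha_9, alpha_10} form a chain of 7 nodes with one extra node attached to the third node from one end (E_8). A semisimple Lie algebra decomposes uniquely as the direct sum of simple ideals, one per connected component of its Dynkin diagram, so g ≅ A_2 ⊕ E_8 (dimension 8 + 248 = 256).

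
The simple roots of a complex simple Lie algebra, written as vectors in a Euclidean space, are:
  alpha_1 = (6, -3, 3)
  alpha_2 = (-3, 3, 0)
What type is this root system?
G_2

Compute the Cartan integers a_ij = 2(alpha_i, alpha_j)/(alpha_j, alpha_j); the resulting 2x2 Cartan matrix is
[[2, -3], [-1, 2]].
The roots have two lengths (squared-length ratio 3:1); the short ones are alpha_{2}. The associated Dynkin diagram is two nodes joined by a triple edge (G_2), so the type is G_2.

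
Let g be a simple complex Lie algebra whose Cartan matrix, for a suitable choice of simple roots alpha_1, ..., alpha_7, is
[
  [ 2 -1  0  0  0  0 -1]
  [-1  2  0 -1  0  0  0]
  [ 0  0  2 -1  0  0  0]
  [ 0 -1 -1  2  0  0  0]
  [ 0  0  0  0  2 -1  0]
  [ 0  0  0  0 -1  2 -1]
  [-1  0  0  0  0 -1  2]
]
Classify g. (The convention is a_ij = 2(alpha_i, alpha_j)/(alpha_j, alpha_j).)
The matrix has rank 7 with 2's on the diagonal. Reading the off-diagonal entries as Dynkin edges (a single edge where a_ij = a_ji = -1; a double or triple edge where a_ij * a_ji = 2 or 3), the diagram is a chain of 7 nodes with single edges (A_7). One simple-root ordering that puts it in standard form is (alpha_5, alpha_6, alpha_7, alpha_1, alpha_2, alpha_4, alpha_3). So the algebra is type A_7, i.e. sl(8).

A7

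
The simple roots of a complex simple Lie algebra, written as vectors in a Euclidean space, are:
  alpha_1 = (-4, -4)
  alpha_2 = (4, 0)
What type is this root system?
Compute the Cartan integers a_ij = 2(alpha_i, alpha_j)/(alpha_j, alpha_j); the resulting 2x2 Cartan matrix is
[[2, -2], [-1, 2]].
The roots have two lengths (squared-length ratio 2:1); the short ones are alpha_{2}. The associated Dynkin diagram is a chain of 2 nodes with a double edge at one end; the terminal node there is the unique short simple root (B_2), so the type is B_2 (the algebra so(5)).

B_2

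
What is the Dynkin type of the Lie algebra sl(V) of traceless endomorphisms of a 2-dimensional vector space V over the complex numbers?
This is sl(2), which has dimension 2^2 - 1 = 3 and rank 2 - 1 = 1 (a Cartan subalgebra is the diagonal traceless matrices). In the classification of classical Lie algebras, the special linear algebra sl(n+1) has type A_n; here n = 1, so the Dynkin diagram is a chain of 1 nodes with single edges (A_1). Hence the type is A_1.

A_1 (sl(2))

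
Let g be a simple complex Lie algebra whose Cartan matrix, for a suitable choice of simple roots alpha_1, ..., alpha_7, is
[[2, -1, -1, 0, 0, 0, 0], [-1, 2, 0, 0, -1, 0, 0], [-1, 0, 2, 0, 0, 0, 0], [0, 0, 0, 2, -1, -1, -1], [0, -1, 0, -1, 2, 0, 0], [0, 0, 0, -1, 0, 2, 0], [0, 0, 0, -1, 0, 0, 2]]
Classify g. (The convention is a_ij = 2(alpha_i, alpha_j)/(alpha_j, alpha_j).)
D7

The matrix has rank 7 with 2's on the diagonal. Reading the off-diagonal entries as Dynkin edges (a single edge where a_ij = a_ji = -1; a double or triple edge where a_ij * a_ji = 2 or 3), the diagram is a chain of 5 nodes with a fork of two nodes at one end (D_7). One simple-root ordering that puts it in standard form is (alpha_3, alpha_1, alpha_2, alpha_5, alpha_4, alpha_7, alpha_6). So the algebra is type D_7, i.e. so(14).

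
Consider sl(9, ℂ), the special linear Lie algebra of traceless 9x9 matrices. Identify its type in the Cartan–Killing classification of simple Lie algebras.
This is sl(9), which has dimension 9^2 - 1 = 80 and rank 9 - 1 = 8 (a Cartan subalgebra is the diagonal traceless matrices). In the classification of classical Lie algebras, the special linear algebra sl(n+1) has type A_n; here n = 8, so the Dynkin diagram is a chain of 8 nodes with single edges (A_8). Hence the type is A_8.

type A_8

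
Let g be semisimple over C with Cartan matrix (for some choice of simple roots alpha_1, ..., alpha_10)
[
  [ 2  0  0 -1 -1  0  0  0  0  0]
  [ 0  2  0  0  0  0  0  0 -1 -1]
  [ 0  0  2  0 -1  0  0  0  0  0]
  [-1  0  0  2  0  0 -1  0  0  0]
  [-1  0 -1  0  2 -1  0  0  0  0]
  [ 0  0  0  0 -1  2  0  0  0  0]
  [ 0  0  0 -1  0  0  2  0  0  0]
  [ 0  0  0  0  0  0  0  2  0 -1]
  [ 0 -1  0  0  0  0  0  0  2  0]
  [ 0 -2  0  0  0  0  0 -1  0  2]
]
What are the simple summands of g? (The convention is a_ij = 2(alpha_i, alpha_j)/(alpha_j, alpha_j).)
D_6 (so(12)) ⊕ F_4

The diagram associated to this matrix has two connected components: the simple roots {alpha_1, alpha_3, alpha_4, alpha_5, alpha_6, alpha_7} form a chain of 4 nodes with a fork of two nodes at one end (D_6), and {alpha_2, alpha_8, alpha_9, alpha_10} form a chain of 4 nodes with a double edge between the middle two (F_4). A semisimple Lie algebra decomposes uniquely as the direct sum of simple ideals, one per connected component of its Dynkin diagram, so g ≅ D_6 ⊕ F_4 (dimension 66 + 52 = 118).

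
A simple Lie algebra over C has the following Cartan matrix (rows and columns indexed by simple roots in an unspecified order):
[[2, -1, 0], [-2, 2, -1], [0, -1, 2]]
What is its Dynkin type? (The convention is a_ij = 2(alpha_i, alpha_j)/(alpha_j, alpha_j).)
B_3 (so(7))

The matrix has rank 3 with 2's on the diagonal. Reading the off-diagonal entries as Dynkin edges (a single edge where a_ij = a_ji = -1; a double or triple edge where a_ij * a_ji = 2 or 3), the diagram is a chain of 3 nodes with a double edge at one end; the terminal node there is the unique short simple root (B_3). One simple-root ordering that puts it in standard form is (alpha_3, alpha_2, alpha_1). So the algebra is type B_3, i.e. so(7).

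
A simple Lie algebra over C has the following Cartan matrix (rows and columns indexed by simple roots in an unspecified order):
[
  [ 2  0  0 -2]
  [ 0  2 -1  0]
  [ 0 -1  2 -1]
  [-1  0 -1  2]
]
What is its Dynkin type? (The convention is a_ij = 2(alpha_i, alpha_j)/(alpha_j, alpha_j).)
C_4

The matrix has rank 4 with 2's on the diagonal. Reading the off-diagonal entries as Dynkin edges (a single edge where a_ij = a_ji = -1; a double or triple edge where a_ij * a_ji = 2 or 3), the diagram is a chain of 4 nodes with a double edge at one end; the terminal node there is the unique long simple root (C_4). One simple-root ordering that puts it in standard form is (alpha_2, alpha_3, alpha_4, alpha_1). So the algebra is type C_4, i.e. sp(8).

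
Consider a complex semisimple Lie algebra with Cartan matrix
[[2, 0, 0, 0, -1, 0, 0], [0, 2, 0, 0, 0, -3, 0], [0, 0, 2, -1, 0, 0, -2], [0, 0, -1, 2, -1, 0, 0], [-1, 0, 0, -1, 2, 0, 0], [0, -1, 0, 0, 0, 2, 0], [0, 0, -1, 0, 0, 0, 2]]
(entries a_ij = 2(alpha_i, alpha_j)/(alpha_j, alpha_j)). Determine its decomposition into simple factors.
The diagram associated to this matrix has two connected components: the simple roots {alpha_1, alpha_3, alpha_4, alpha_5, alpha_7} form a chain of 5 nodes with a double edge at one end; the terminal node there is the unique short simple root (B_5), and {alpha_2, alpha_6} form two nodes joined by a triple edge (G_2). A semisimple Lie algebra decomposes uniquely as the direct sum of simple ideals, one per connected component of its Dynkin diagram, so g ≅ B_5 ⊕ G_2 (dimension 55 + 14 = 69).

B5 + G2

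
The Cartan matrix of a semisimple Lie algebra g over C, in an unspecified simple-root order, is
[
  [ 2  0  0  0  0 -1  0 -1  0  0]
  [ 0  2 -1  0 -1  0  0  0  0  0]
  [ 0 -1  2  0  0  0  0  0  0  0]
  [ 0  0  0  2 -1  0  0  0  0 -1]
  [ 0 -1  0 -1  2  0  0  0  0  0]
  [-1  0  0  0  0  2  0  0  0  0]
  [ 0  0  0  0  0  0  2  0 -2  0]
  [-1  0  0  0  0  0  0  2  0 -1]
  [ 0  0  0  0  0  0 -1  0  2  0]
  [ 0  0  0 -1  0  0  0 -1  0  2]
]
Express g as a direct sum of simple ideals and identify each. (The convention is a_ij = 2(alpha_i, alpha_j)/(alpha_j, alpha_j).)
The diagram associated to this matrix has two connected components: the simple roots {alpha_1, alpha_2, alpha_3, alpha_4, alpha_5, alpha_6, alpha_8, alpha_10} form a chain of 8 nodes with single edges (A_8), and {alpha_7, alpha_9} form a chain of 2 nodes with a double edge at one end; the terminal node there is the unique short simple root (B_2). A semisimple Lie algebra decomposes uniquely as the direct sum of simple ideals, one per connected component of its Dynkin diagram, so g ≅ A_8 ⊕ B_2 (dimension 80 + 10 = 90).

A_8 + B_2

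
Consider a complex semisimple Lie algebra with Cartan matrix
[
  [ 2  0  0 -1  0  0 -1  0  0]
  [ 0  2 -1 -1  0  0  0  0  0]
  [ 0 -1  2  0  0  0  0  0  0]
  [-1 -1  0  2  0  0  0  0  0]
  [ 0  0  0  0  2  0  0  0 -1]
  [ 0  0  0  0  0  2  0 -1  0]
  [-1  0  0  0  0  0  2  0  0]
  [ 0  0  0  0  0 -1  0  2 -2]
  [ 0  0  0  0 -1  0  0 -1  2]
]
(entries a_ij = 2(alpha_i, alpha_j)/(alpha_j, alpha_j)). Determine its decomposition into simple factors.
A5 + F4

The diagram associated to this matrix has two connected components: the simple roots {alpha_1, alpha_2, alpha_3, alpha_4, alpha_7} form a chain of 5 nodes with single edges (A_5), and {alpha_5, alpha_6, alpha_8, alpha_9} form a chain of 4 nodes with a double edge between the middle two (F_4). A semisimple Lie algebra decomposes uniquely as the direct sum of simple ideals, one per connected component of its Dynkin diagram, so g ≅ A_5 ⊕ F_4 (dimension 35 + 52 = 87).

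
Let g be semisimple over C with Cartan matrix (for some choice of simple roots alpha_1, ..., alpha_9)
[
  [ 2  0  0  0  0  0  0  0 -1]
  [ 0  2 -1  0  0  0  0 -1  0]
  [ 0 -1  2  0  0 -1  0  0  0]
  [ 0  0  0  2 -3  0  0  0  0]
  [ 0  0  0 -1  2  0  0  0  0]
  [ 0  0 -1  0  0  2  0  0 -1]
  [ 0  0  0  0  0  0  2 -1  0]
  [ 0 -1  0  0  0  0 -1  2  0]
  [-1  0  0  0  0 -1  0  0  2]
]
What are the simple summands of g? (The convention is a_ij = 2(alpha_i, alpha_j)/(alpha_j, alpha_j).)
A_7 + G_2

The diagram associated to this matrix has two connected components: the simple roots {alpha_1, alpha_2, alpha_3, alpha_6, alpha_7, alpha_8, alpha_9} form a chain of 7 nodes with single edges (A_7), and {alpha_4, alpha_5} form two nodes joined by a triple edge (G_2). A semisimple Lie algebra decomposes uniquely as the direct sum of simple ideals, one per connected component of its Dynkin diagram, so g ≅ A_7 ⊕ G_2 (dimension 63 + 14 = 77).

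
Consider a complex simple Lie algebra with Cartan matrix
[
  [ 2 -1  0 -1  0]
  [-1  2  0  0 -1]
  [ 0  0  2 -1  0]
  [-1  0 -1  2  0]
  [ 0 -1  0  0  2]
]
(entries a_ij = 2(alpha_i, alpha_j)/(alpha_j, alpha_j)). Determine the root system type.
type A_5

The matrix has rank 5 with 2's on the diagonal. Reading the off-diagonal entries as Dynkin edges (a single edge where a_ij = a_ji = -1; a double or triple edge where a_ij * a_ji = 2 or 3), the diagram is a chain of 5 nodes with single edges (A_5). One simple-root ordering that puts it in standard form is (alpha_3, alpha_4, alpha_1, alpha_2, alpha_5). So the algebra is type A_5, i.e. sl(6).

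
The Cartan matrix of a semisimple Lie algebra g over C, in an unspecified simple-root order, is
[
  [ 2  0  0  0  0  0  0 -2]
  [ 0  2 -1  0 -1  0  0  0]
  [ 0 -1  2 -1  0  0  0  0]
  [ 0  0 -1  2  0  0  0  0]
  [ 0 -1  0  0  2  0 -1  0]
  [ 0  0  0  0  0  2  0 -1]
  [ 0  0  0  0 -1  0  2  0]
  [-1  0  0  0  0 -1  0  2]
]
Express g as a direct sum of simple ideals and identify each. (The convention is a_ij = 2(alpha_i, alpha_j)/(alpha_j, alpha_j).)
The diagram associated to this matrix has two connected components: the simple roots {alpha_2, alpha_3, alpha_4, alpha_5, alpha_7} form a chain of 5 nodes with single edges (A_5), and {alpha_1, alpha_6, alpha_8} form a chain of 3 nodes with a double edge at one end; the terminal node there is the unique long simple root (C_3). A semisimple Lie algebra decomposes uniquely as the direct sum of simple ideals, one per connected component of its Dynkin diagram, so g ≅ A_5 ⊕ C_3 (dimension 35 + 21 = 56).

A5 ⊕ C3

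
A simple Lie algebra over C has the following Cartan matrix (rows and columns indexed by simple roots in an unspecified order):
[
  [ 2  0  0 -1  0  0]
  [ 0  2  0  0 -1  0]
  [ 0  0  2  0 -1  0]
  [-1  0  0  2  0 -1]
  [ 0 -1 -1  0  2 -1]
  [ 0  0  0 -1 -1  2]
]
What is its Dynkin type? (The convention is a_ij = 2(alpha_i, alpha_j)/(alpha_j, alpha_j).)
The matrix has rank 6 with 2's on the diagonal. Reading the off-diagonal entries as Dynkin edges (a single edge where a_ij = a_ji = -1; a double or triple edge where a_ij * a_ji = 2 or 3), the diagram is a chain of 4 nodes with a fork of two nodes at one end (D_6). One simple-root ordering that puts it in standard form is (alpha_1, alpha_4, alpha_6, alpha_5, alpha_3, alpha_2). So the algebra is type D_6, i.e. so(12).

type D_6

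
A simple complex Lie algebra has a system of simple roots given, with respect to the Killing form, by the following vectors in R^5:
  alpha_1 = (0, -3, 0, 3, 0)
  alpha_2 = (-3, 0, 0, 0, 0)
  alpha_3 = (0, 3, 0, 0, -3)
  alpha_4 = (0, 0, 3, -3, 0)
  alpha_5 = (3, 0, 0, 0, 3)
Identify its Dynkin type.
B_5

Compute the Cartan integers a_ij = 2(alpha_i, alpha_j)/(alpha_j, alpha_j); the resulting 5x5 Cartan matrix is
[[2, 0, -1, -1, 0], [0, 2, 0, 0, -1], [-1, 0, 2, 0, -1], [-1, 0, 0, 2, 0], [0, -2, -1, 0, 2]].
The roots have two lengths (squared-length ratio 2:1); the short ones are alpha_{2}. The associated Dynkin diagram is a chain of 5 nodes with a double edge at one end; the terminal node there is the unique short simple root (B_5), so the type is B_5 (the algebra so(11)).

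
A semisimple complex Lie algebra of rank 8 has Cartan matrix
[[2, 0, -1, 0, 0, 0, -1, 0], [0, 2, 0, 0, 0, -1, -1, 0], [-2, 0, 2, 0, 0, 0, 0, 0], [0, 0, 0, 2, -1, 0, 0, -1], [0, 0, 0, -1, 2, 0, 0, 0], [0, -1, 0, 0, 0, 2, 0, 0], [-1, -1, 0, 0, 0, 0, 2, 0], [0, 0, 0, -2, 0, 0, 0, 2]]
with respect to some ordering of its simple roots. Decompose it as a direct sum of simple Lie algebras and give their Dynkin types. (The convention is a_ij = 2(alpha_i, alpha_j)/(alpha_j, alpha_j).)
The diagram associated to this matrix has two connected components: the simple roots {alpha_4, alpha_5, alpha_8} form a chain of 3 nodes with a double edge at one end; the terminal node there is the unique long simple root (C_3), and {alpha_1, alpha_2, alpha_3, alpha_6, alpha_7} form a chain of 5 nodes with a double edge at one end; the terminal node there is the unique long simple root (C_5). A semisimple Lie algebra decomposes uniquely as the direct sum of simple ideals, one per connected component of its Dynkin diagram, so g ≅ C_3 ⊕ C_5 (dimension 21 + 55 = 76).

C3 ⊕ C5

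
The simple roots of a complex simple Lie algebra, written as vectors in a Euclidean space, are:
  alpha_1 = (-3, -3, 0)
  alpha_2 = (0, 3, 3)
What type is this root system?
A_2

Compute the Cartan integers a_ij = 2(alpha_i, alpha_j)/(alpha_j, alpha_j); the resulting 2x2 Cartan matrix is
[[2, -1], [-1, 2]].
All simple roots have the same length, so the diagram is simply laced. The associated Dynkin diagram is a chain of 2 nodes with single edges (A_2), so the type is A_2 (the algebra sl(3)).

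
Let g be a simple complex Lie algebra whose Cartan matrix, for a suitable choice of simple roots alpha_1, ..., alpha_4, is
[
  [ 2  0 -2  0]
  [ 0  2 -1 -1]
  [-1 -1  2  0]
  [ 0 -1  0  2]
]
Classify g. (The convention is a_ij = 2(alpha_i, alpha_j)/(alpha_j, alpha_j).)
C4

The matrix has rank 4 with 2's on the diagonal. Reading the off-diagonal entries as Dynkin edges (a single edge where a_ij = a_ji = -1; a double or triple edge where a_ij * a_ji = 2 or 3), the diagram is a chain of 4 nodes with a double edge at one end; the terminal node there is the unique long simple root (C_4). One simple-root ordering that puts it in standard form is (alpha_4, alpha_2, alpha_3, alpha_1). So the algebra is type C_4, i.e. sp(8).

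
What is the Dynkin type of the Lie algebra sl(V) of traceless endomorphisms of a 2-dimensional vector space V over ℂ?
This is sl(2), which has dimension 2^2 - 1 = 3 and rank 2 - 1 = 1 (a Cartan subalgebra is the diagonal traceless matrices). In the classification of classical Lie algebras, the special linear algebra sl(n+1) has type A_n; here n = 1, so the Dynkin diagram is a chain of 1 nodes with single edges (A_1). Hence the type is A_1.

type A_1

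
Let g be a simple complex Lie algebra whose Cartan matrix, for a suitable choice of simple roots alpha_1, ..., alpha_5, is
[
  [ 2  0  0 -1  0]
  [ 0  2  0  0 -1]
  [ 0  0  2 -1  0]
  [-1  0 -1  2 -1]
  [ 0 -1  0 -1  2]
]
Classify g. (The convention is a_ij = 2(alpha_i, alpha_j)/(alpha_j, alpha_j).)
D_5 (so(10))

The matrix has rank 5 with 2's on the diagonal. Reading the off-diagonal entries as Dynkin edges (a single edge where a_ij = a_ji = -1; a double or triple edge where a_ij * a_ji = 2 or 3), the diagram is a chain of 3 nodes with a fork of two nodes at one end (D_5). One simple-root ordering that puts it in standard form is (alpha_2, alpha_5, alpha_4, alpha_1, alpha_3). So the algebra is type D_5, i.e. so(10).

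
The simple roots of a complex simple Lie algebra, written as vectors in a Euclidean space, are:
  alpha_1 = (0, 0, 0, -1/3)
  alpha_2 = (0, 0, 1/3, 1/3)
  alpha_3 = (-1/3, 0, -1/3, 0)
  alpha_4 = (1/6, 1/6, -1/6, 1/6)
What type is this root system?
F_4

Compute the Cartan integers a_ij = 2(alpha_i, alpha_j)/(alpha_j, alpha_j); the resulting 4x4 Cartan matrix is
[[2, -1, 0, -1], [-2, 2, -1, 0], [0, -1, 2, 0], [-1, 0, 0, 2]].
The roots have two lengths (squared-length ratio 2:1); the short ones are alpha_{1,4}. The associated Dynkin diagram is a chain of 4 nodes with a double edge between the middle two (F_4), so the type is F_4.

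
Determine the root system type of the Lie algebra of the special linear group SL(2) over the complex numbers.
This is sl(2), which has dimension 2^2 - 1 = 3 and rank 2 - 1 = 1 (a Cartan subalgebra is the diagonal traceless matrices). In the classification of classical Lie algebras, the special linear algebra sl(n+1) has type A_n; here n = 1, so the Dynkin diagram is a chain of 1 nodes with single edges (A_1). Hence the type is A_1.

A_1 (sl(2))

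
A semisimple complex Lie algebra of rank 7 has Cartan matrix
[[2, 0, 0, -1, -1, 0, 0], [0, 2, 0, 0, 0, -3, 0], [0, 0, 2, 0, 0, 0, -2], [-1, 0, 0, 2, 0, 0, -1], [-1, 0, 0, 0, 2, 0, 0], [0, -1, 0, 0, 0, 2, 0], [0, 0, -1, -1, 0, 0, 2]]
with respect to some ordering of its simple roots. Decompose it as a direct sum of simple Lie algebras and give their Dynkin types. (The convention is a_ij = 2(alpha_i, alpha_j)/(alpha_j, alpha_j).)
The diagram associated to this matrix has two connected components: the simple roots {alpha_1, alpha_3, alpha_4, alpha_5, alpha_7} form a chain of 5 nodes with a double edge at one end; the terminal node there is the unique long simple root (C_5), and {alpha_2, alpha_6} form two nodes joined by a triple edge (G_2). A semisimple Lie algebra decomposes uniquely as the direct sum of simple ideals, one per connected component of its Dynkin diagram, so g ≅ C_5 ⊕ G_2 (dimension 55 + 14 = 69).

C_5 (sp(10)) ⊕ G_2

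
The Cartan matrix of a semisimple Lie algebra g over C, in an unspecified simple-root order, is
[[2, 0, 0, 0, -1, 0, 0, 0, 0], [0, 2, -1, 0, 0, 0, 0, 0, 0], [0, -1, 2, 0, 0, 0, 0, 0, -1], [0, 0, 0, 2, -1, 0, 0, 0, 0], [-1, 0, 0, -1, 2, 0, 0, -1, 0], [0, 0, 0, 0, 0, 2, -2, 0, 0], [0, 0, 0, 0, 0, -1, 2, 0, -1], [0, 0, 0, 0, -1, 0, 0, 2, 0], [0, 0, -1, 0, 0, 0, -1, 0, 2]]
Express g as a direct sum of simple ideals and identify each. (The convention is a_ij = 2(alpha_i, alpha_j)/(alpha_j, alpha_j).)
C_5 + D_4

The diagram associated to this matrix has two connected components: the simple roots {alpha_2, alpha_3, alpha_6, alpha_7, alpha_9} form a chain of 5 nodes with a double edge at one end; the terminal node there is the unique long simple root (C_5), and {alpha_1, alpha_4, alpha_5, alpha_8} form a chain of 2 nodes with a fork of two nodes at one end (D_4). A semisimple Lie algebra decomposes uniquely as the direct sum of simple ideals, one per connected component of its Dynkin diagram, so g ≅ C_5 ⊕ D_4 (dimension 55 + 28 = 83).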